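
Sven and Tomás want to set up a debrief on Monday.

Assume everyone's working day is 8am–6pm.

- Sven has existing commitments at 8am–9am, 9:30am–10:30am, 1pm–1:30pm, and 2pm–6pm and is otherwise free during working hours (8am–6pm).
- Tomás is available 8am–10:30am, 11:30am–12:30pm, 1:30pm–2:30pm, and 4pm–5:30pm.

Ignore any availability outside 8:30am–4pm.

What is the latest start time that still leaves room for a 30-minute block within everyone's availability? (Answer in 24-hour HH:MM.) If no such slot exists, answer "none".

Sven free within 08:00–18:00: 09:00–09:30, 10:30–13:00, 13:30–14:00.
Sven ∩ Tomás: 09:00–09:30, 11:30–12:30, 13:30–14:00.
Restricted to 08:30–16:00: 09:00–09:30, 11:30–12:30, 13:30–14:00.
Windows ≥ 30 min: 09:00–09:30, 11:30–12:30, 13:30–14:00.
Latest start in the last window 13:30–14:00 is 14:00 − 30 min = 13:30.

13:30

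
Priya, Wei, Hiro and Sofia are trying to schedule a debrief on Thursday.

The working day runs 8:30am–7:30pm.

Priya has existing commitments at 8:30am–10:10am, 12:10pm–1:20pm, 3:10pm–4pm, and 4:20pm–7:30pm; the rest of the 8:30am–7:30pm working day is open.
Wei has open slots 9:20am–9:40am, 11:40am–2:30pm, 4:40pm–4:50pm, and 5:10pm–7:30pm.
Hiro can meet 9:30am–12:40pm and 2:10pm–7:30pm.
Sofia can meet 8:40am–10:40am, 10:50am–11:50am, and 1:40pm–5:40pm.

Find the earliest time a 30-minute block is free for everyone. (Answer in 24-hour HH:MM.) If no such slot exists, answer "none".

Priya free within 08:30–19:30: 10:10–12:10, 13:20–15:10, 16:00–16:20.
Priya ∩ Wei: 11:40–12:10, 13:20–14:30.
Priya ∩ Wei ∩ Hiro: 11:40–12:10, 14:10–14:30.
Priya ∩ Wei ∩ Hiro ∩ Sofia: 11:40–11:50, 14:10–14:30.
Windows ≥ 30 min: (none).

none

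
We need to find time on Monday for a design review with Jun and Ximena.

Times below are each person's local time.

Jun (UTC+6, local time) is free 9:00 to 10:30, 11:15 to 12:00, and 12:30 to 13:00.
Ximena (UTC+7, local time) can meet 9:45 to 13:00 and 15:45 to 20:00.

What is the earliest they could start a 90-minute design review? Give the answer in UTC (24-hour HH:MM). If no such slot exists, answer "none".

Jun → UTC: 03:00–04:30, 05:15–06:00, 06:30–07:00.
Ximena → UTC: 02:45–06:00, 08:45–13:00.
Jun ∩ Ximena: 03:00–04:30, 05:15–06:00.
Windows ≥ 90 min: 03:00–04:30.
Earliest such window starts at 03:00.

03:00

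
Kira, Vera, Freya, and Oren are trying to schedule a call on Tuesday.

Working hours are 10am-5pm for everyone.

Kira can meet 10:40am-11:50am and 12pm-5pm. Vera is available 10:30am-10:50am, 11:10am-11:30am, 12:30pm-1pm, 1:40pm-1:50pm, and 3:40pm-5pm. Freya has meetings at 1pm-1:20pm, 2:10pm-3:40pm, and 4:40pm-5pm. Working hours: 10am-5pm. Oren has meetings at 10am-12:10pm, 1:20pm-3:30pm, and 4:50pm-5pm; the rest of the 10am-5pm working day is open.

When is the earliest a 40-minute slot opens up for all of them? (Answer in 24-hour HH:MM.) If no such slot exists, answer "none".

15:40

Freya free within 10:00–17:00: 10:00–13:00, 13:20–14:10, 15:40–16:40.
Oren free within 10:00–17:00: 12:10–13:20, 15:30–16:50.
Kira ∩ Vera: 10:40–10:50, 11:10–11:30, 12:30–13:00, 13:40–13:50, 15:40–17:00.
Kira ∩ Vera ∩ Freya: 10:40–10:50, 11:10–11:30, 12:30–13:00, 13:40–13:50, 15:40–16:40.
Kira ∩ Vera ∩ Freya ∩ Oren: 12:30–13:00, 15:40–16:40.
Windows ≥ 40 min: 15:40–16:40.
Earliest such window starts at 15:40.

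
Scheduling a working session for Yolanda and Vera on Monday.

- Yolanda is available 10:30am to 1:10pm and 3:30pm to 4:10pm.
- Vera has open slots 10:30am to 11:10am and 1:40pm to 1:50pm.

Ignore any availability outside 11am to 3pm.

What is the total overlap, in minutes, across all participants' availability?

10 minutes

Yolanda ∩ Vera: 10:30–11:10.
Restricted to 11:00–15:00: 11:00–11:10.
Total common minutes: 10.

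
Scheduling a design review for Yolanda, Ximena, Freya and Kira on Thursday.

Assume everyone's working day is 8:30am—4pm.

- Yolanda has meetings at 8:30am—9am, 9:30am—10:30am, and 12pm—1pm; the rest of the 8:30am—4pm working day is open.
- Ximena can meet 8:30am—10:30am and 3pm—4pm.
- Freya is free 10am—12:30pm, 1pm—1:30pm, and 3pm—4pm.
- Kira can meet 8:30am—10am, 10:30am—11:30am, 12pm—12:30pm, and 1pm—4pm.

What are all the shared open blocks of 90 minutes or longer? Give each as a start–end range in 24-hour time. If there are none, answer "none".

none

Yolanda free within 08:30–16:00: 09:00–09:30, 10:30–12:00, 13:00–16:00.
Yolanda ∩ Ximena: 09:00–09:30, 15:00–16:00.
Yolanda ∩ Ximena ∩ Freya: 15:00–16:00.
Yolanda ∩ Ximena ∩ Freya ∩ Kira: 15:00–16:00.
Windows ≥ 90 min: (none).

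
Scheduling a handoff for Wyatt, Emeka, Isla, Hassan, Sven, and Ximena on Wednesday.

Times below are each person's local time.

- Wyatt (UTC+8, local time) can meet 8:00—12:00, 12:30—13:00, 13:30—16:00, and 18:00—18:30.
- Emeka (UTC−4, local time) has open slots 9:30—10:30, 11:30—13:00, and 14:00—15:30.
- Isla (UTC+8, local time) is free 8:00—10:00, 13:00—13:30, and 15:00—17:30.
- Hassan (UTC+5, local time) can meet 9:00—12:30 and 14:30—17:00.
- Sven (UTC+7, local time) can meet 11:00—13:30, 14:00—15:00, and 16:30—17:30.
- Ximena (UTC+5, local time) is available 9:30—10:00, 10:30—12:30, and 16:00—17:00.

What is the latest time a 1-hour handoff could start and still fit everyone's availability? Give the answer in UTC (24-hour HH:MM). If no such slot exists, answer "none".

Wyatt → UTC: 00:00–04:00, 04:30–05:00, 05:30–08:00, 10:00–10:30.
Emeka → UTC: 13:30–14:30, 15:30–17:00, 18:00–19:30.
Isla → UTC: 00:00–02:00, 05:00–05:30, 07:00–09:30.
Hassan → UTC: 04:00–07:30, 09:30–12:00.
Sven → UTC: 04:00–06:30, 07:00–08:00, 09:30–10:30.
Ximena → UTC: 04:30–05:00, 05:30–07:30, 11:00–12:00.
Wyatt ∩ Emeka: (none).
Wyatt ∩ Emeka ∩ Isla: (none).
Wyatt ∩ Emeka ∩ Isla ∩ Hassan: (none).
Wyatt ∩ Emeka ∩ Isla ∩ Hassan ∩ Sven: (none).
Wyatt ∩ Emeka ∩ Isla ∩ Hassan ∩ Sven ∩ Ximena: (none).
Windows ≥ 60 min: (none).

none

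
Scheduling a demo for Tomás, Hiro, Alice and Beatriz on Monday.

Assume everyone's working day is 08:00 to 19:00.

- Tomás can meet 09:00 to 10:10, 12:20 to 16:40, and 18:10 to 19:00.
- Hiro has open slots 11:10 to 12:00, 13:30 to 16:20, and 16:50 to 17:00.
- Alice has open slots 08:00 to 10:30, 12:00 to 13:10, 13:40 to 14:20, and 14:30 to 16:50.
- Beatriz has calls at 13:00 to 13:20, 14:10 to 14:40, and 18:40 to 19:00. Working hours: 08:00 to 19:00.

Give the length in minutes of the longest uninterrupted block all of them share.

Beatriz free within 08:00–19:00: 08:00–13:00, 13:20–14:10, 14:40–18:40.
Tomás ∩ Hiro: 13:30–16:20.
Tomás ∩ Hiro ∩ Alice: 13:40–14:20, 14:30–16:20.
Tomás ∩ Hiro ∩ Alice ∩ Beatriz: 13:40–14:10, 14:40–16:20.
Common window lengths: 30, 100 min; longest is 100.

100 minutes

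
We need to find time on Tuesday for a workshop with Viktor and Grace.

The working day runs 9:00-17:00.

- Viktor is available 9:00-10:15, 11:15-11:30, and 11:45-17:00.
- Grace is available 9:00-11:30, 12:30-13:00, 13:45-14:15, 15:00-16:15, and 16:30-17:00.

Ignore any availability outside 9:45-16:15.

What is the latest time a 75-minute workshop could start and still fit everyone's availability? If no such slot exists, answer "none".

15:00

Viktor ∩ Grace: 09:00–10:15, 11:15–11:30, 12:30–13:00, 13:45–14:15, 15:00–16:15, 16:30–17:00.
Restricted to 09:45–16:15: 09:45–10:15, 11:15–11:30, 12:30–13:00, 13:45–14:15, 15:00–16:15.
Windows ≥ 75 min: 15:00–16:15.
Latest start in the last window 15:00–16:15 is 16:15 − 75 min = 15:00.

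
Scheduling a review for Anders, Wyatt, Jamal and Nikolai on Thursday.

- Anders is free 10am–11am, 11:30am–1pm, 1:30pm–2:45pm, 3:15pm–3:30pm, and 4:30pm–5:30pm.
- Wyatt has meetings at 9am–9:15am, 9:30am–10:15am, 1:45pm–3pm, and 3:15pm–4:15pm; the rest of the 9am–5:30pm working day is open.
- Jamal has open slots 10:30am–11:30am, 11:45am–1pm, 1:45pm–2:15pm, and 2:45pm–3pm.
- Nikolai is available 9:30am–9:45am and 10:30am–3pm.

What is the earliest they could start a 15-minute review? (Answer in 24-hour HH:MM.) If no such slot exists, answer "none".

10:30

Wyatt free within 09:00–17:30: 09:15–09:30, 10:15–13:45, 15:00–15:15, 16:15–17:30.
Anders ∩ Wyatt: 10:15–11:00, 11:30–13:00, 13:30–13:45, 16:30–17:30.
Anders ∩ Wyatt ∩ Jamal: 10:30–11:00, 11:45–13:00.
Anders ∩ Wyatt ∩ Jamal ∩ Nikolai: 10:30–11:00, 11:45–13:00.
Windows ≥ 15 min: 10:30–11:00, 11:45–13:00.
Earliest such window starts at 10:30.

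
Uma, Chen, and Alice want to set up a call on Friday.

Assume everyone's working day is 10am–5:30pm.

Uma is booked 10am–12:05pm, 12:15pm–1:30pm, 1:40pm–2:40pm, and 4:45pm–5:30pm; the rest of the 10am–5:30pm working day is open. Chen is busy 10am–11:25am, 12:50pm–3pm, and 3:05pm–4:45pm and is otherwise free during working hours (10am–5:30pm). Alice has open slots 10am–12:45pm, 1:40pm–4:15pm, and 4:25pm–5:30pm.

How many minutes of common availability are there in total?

15 minutes

Uma free within 10:00–17:30: 12:05–12:15, 13:30–13:40, 14:40–16:45.
Chen free within 10:00–17:30: 11:25–12:50, 15:00–15:05, 16:45–17:30.
Uma ∩ Chen: 12:05–12:15, 15:00–15:05.
Uma ∩ Chen ∩ Alice: 12:05–12:15, 15:00–15:05.
Total common minutes: 10 + 5 = 15.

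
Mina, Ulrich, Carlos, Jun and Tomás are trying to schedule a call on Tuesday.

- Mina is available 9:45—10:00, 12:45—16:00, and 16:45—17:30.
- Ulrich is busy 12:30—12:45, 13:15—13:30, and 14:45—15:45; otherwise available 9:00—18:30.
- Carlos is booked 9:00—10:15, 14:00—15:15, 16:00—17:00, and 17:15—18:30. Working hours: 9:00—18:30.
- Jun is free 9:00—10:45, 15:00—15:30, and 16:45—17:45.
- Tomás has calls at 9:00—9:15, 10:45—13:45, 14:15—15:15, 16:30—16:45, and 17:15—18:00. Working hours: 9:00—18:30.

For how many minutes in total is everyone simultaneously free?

Ulrich free within 09:00–18:30: 09:00–12:30, 12:45–13:15, 13:30–14:45, 15:45–18:30.
Carlos free within 09:00–18:30: 10:15–14:00, 15:15–16:00, 17:00–17:15.
Tomás free within 09:00–18:30: 09:15–10:45, 13:45–14:15, 15:15–16:30, 16:45–17:15, 18:00–18:30.
Mina ∩ Ulrich: 09:45–10:00, 12:45–13:15, 13:30–14:45, 15:45–16:00, 16:45–17:30.
Mina ∩ Ulrich ∩ Carlos: 12:45–13:15, 13:30–14:00, 15:45–16:00, 17:00–17:15.
Mina ∩ Ulrich ∩ Carlos ∩ Jun: 17:00–17:15.
Mina ∩ Ulrich ∩ Carlos ∩ Jun ∩ Tomás: 17:00–17:15.
Total common minutes: 15.

15 minutes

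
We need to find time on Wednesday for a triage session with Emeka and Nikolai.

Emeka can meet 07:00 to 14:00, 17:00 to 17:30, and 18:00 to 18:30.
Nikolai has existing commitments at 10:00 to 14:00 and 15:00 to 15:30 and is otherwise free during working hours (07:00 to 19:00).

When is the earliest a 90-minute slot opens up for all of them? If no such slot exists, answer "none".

Nikolai free within 07:00–19:00: 07:00–10:00, 14:00–15:00, 15:30–19:00.
Emeka ∩ Nikolai: 07:00–10:00, 17:00–17:30, 18:00–18:30.
Windows ≥ 90 min: 07:00–10:00.
Earliest such window starts at 07:00.

07:00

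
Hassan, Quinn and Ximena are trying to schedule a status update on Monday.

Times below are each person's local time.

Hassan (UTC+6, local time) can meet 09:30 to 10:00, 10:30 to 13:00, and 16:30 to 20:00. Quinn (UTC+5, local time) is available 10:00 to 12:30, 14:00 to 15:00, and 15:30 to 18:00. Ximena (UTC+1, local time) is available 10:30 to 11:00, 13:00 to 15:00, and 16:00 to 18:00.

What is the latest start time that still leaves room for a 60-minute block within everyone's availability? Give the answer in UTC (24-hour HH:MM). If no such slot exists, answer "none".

12:00

Hassan → UTC: 03:30–04:00, 04:30–07:00, 10:30–14:00.
Quinn → UTC: 05:00–07:30, 09:00–10:00, 10:30–13:00.
Ximena → UTC: 09:30–10:00, 12:00–14:00, 15:00–17:00.
Hassan ∩ Quinn: 05:00–07:00, 10:30–13:00.
Hassan ∩ Quinn ∩ Ximena: 12:00–13:00.
Windows ≥ 60 min: 12:00–13:00.
Latest start in the last window 12:00–13:00 is 13:00 − 60 min = 12:00.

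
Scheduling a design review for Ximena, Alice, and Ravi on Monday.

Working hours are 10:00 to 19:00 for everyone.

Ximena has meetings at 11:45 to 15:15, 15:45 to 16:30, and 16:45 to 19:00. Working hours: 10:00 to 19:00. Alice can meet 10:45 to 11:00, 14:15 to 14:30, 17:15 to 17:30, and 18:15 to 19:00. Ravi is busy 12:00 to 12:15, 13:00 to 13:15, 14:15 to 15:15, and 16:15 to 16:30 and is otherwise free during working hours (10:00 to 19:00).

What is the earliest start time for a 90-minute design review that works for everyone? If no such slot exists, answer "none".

none

Ximena free within 10:00–19:00: 10:00–11:45, 15:15–15:45, 16:30–16:45.
Ravi free within 10:00–19:00: 10:00–12:00, 12:15–13:00, 13:15–14:15, 15:15–16:15, 16:30–19:00.
Ximena ∩ Alice: 10:45–11:00.
Ximena ∩ Alice ∩ Ravi: 10:45–11:00.
Windows ≥ 90 min: (none).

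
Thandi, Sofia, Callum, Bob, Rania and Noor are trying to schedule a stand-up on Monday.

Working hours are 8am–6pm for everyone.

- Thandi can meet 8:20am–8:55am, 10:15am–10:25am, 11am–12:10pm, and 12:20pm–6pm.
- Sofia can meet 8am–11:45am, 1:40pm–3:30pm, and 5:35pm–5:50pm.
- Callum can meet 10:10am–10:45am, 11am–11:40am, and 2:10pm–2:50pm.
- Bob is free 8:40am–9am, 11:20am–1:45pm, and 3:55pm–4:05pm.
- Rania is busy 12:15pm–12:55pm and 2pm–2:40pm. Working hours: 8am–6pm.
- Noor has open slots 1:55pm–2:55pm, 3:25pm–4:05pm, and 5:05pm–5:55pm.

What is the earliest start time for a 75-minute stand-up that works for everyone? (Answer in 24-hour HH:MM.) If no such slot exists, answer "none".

Rania free within 08:00–18:00: 08:00–12:15, 12:55–14:00, 14:40–18:00.
Thandi ∩ Sofia: 08:20–08:55, 10:15–10:25, 11:00–11:45, 13:40–15:30, 17:35–17:50.
Thandi ∩ Sofia ∩ Callum: 10:15–10:25, 11:00–11:40, 14:10–14:50.
Thandi ∩ Sofia ∩ Callum ∩ Bob: 11:20–11:40.
Thandi ∩ Sofia ∩ Callum ∩ Bob ∩ Rania: 11:20–11:40.
Thandi ∩ Sofia ∩ Callum ∩ Bob ∩ Rania ∩ Noor: (none).
Windows ≥ 75 min: (none).

none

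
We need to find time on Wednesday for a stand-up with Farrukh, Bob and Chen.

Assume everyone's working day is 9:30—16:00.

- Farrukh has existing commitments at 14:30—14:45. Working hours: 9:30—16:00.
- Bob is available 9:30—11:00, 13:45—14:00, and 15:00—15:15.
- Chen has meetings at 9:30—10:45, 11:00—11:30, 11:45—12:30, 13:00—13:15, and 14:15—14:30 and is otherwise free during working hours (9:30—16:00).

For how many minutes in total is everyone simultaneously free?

45 minutes

Farrukh free within 09:30–16:00: 09:30–14:30, 14:45–16:00.
Chen free within 09:30–16:00: 10:45–11:00, 11:30–11:45, 12:30–13:00, 13:15–14:15, 14:30–16:00.
Farrukh ∩ Bob: 09:30–11:00, 13:45–14:00, 15:00–15:15.
Farrukh ∩ Bob ∩ Chen: 10:45–11:00, 13:45–14:00, 15:00–15:15.
Total common minutes: 15 + 15 + 15 = 45.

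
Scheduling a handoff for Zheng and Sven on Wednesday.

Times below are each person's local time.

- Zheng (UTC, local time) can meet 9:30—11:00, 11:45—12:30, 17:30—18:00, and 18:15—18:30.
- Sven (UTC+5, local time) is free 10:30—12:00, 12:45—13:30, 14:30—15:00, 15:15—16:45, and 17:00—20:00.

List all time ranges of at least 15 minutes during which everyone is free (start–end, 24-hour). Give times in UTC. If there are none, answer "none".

Zheng → UTC: 09:30–11:00, 11:45–12:30, 17:30–18:00, 18:15–18:30.
Sven → UTC: 05:30–07:00, 07:45–08:30, 09:30–10:00, 10:15–11:45, 12:00–15:00.
Zheng ∩ Sven: 09:30–10:00, 10:15–11:00, 12:00–12:30.
Windows ≥ 15 min: 09:30–10:00, 10:15–11:00, 12:00–12:30.

09:30–10:00, 10:15–11:00, 12:00–12:30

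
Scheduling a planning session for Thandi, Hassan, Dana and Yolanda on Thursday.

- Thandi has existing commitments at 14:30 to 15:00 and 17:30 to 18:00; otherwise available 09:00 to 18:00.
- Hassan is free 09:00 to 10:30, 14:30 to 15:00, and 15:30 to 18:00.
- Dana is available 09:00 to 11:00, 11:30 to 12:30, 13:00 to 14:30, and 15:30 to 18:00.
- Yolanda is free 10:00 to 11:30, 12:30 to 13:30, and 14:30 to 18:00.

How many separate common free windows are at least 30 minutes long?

2

Thandi free within 09:00–18:00: 09:00–14:30, 15:00–17:30.
Thandi ∩ Hassan: 09:00–10:30, 15:30–17:30.
Thandi ∩ Hassan ∩ Dana: 09:00–10:30, 15:30–17:30.
Thandi ∩ Hassan ∩ Dana ∩ Yolanda: 10:00–10:30, 15:30–17:30.
Windows ≥ 30 min: 10:00–10:30, 15:30–17:30.
That's 2 windows.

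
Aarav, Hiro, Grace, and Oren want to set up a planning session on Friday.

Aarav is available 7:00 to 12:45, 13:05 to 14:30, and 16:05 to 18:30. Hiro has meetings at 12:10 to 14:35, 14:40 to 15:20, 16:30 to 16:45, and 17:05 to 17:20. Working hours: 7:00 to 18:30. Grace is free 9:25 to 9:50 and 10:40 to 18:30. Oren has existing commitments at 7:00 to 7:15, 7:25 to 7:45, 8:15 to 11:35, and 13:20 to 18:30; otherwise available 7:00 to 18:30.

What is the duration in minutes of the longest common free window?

35 minutes

Hiro free within 07:00–18:30: 07:00–12:10, 14:35–14:40, 15:20–16:30, 16:45–17:05, 17:20–18:30.
Oren free within 07:00–18:30: 07:15–07:25, 07:45–08:15, 11:35–13:20.
Aarav ∩ Hiro: 07:00–12:10, 16:05–16:30, 16:45–17:05, 17:20–18:30.
Aarav ∩ Hiro ∩ Grace: 09:25–09:50, 10:40–12:10, 16:05–16:30, 16:45–17:05, 17:20–18:30.
Aarav ∩ Hiro ∩ Grace ∩ Oren: 11:35–12:10.
Single common window of 35 minutes.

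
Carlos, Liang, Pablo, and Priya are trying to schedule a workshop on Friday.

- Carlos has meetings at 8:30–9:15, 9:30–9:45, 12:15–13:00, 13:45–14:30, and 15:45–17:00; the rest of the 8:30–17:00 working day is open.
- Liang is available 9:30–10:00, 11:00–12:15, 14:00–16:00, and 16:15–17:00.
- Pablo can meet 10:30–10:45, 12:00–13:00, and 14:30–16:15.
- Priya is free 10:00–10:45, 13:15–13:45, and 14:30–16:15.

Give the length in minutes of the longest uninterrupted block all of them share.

75 minutes

Carlos free within 08:30–17:00: 09:15–09:30, 09:45–12:15, 13:00–13:45, 14:30–15:45.
Carlos ∩ Liang: 09:45–10:00, 11:00–12:15, 14:30–15:45.
Carlos ∩ Liang ∩ Pablo: 12:00–12:15, 14:30–15:45.
Carlos ∩ Liang ∩ Pablo ∩ Priya: 14:30–15:45.
Single common window of 75 minutes.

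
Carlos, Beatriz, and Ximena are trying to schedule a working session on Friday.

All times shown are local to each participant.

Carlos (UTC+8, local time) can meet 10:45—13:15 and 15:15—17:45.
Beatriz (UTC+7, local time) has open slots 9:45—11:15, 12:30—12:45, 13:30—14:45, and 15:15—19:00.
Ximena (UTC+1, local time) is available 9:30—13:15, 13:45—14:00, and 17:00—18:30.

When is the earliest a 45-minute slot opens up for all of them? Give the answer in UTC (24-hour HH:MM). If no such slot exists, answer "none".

08:30

Carlos → UTC: 02:45–05:15, 07:15–09:45.
Beatriz → UTC: 02:45–04:15, 05:30–05:45, 06:30–07:45, 08:15–12:00.
Ximena → UTC: 08:30–12:15, 12:45–13:00, 16:00–17:30.
Carlos ∩ Beatriz: 02:45–04:15, 07:15–07:45, 08:15–09:45.
Carlos ∩ Beatriz ∩ Ximena: 08:30–09:45.
Windows ≥ 45 min: 08:30–09:45.
Earliest such window starts at 08:30.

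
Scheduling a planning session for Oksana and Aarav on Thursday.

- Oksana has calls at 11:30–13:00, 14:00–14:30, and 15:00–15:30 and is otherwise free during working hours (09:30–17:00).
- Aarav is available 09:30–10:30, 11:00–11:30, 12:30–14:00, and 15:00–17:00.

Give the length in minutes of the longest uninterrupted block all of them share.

90 minutes

Oksana free within 09:30–17:00: 09:30–11:30, 13:00–14:00, 14:30–15:00, 15:30–17:00.
Oksana ∩ Aarav: 09:30–10:30, 11:00–11:30, 13:00–14:00, 15:30–17:00.
Common window lengths: 60, 30, 60, 90 min; longest is 90.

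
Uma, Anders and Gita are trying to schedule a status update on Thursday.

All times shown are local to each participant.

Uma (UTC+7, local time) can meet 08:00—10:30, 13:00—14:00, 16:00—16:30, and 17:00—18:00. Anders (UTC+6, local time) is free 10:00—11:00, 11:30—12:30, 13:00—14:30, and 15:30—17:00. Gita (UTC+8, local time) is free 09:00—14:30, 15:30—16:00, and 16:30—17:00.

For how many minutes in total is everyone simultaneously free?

30 minutes

Uma → UTC: 01:00–03:30, 06:00–07:00, 09:00–09:30, 10:00–11:00.
Anders → UTC: 04:00–05:00, 05:30–06:30, 07:00–08:30, 09:30–11:00.
Gita → UTC: 01:00–06:30, 07:30–08:00, 08:30–09:00.
Uma ∩ Anders: 06:00–06:30, 10:00–11:00.
Uma ∩ Anders ∩ Gita: 06:00–06:30.
Total common minutes: 30.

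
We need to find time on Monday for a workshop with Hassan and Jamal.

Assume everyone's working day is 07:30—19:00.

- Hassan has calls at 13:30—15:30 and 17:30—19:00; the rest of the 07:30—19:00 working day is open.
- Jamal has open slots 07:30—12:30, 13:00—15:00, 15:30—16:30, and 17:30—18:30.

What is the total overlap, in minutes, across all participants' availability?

390 minutes

Hassan free within 07:30–19:00: 07:30–13:30, 15:30–17:30.
Hassan ∩ Jamal: 07:30–12:30, 13:00–13:30, 15:30–16:30.
Total common minutes: 300 + 30 + 60 = 390.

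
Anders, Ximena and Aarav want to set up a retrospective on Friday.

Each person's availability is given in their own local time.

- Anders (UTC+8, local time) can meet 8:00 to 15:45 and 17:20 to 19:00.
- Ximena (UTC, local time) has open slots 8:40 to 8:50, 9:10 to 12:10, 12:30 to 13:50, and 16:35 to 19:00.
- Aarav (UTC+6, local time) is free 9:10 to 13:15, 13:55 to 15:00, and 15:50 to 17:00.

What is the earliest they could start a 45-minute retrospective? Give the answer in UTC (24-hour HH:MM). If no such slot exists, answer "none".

Anders → UTC: 00:00–07:45, 09:20–11:00.
Ximena → UTC: 08:40–08:50, 09:10–12:10, 12:30–13:50, 16:35–19:00.
Aarav → UTC: 03:10–07:15, 07:55–09:00, 09:50–11:00.
Anders ∩ Ximena: 09:20–11:00.
Anders ∩ Ximena ∩ Aarav: 09:50–11:00.
Windows ≥ 45 min: 09:50–11:00.
Earliest such window starts at 09:50.

09:50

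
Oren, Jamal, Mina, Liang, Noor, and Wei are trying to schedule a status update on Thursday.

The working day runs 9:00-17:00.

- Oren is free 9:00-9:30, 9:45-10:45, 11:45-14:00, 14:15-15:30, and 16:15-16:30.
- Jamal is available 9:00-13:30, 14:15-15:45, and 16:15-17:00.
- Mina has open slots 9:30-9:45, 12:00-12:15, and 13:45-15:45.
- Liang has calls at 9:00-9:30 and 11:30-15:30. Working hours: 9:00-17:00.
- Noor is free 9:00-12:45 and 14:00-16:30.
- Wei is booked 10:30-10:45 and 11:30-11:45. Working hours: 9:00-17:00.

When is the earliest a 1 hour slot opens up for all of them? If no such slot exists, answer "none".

Liang free within 09:00–17:00: 09:30–11:30, 15:30–17:00.
Wei free within 09:00–17:00: 09:00–10:30, 10:45–11:30, 11:45–17:00.
Oren ∩ Jamal: 09:00–09:30, 09:45–10:45, 11:45–13:30, 14:15–15:30, 16:15–16:30.
Oren ∩ Jamal ∩ Mina: 12:00–12:15, 14:15–15:30.
Oren ∩ Jamal ∩ Mina ∩ Liang: (none).
Oren ∩ Jamal ∩ Mina ∩ Liang ∩ Noor: (none).
Oren ∩ Jamal ∩ Mina ∩ Liang ∩ Noor ∩ Wei: (none).
Windows ≥ 60 min: (none).

none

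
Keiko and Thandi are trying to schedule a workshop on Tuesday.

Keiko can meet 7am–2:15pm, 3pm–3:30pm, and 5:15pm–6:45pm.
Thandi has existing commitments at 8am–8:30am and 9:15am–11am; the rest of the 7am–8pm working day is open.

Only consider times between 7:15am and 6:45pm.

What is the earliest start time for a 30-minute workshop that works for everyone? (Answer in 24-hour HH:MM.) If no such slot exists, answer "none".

Thandi free within 07:00–20:00: 07:00–08:00, 08:30–09:15, 11:00–20:00.
Keiko ∩ Thandi: 07:00–08:00, 08:30–09:15, 11:00–14:15, 15:00–15:30, 17:15–18:45.
Restricted to 07:15–18:45: 07:15–08:00, 08:30–09:15, 11:00–14:15, 15:00–15:30, 17:15–18:45.
Windows ≥ 30 min: 07:15–08:00, 08:30–09:15, 11:00–14:15, 15:00–15:30, 17:15–18:45.
Earliest such window starts at 07:15.

07:15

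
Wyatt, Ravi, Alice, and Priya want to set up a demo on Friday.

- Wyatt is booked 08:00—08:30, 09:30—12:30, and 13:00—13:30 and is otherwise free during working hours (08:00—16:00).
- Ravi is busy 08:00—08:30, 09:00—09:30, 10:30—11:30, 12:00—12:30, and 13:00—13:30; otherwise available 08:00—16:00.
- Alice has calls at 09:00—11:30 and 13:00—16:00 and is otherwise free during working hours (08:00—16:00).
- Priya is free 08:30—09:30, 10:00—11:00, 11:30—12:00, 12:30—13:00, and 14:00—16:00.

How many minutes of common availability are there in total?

60 minutes

Wyatt free within 08:00–16:00: 08:30–09:30, 12:30–13:00, 13:30–16:00.
Ravi free within 08:00–16:00: 08:30–09:00, 09:30–10:30, 11:30–12:00, 12:30–13:00, 13:30–16:00.
Alice free within 08:00–16:00: 08:00–09:00, 11:30–13:00.
Wyatt ∩ Ravi: 08:30–09:00, 12:30–13:00, 13:30–16:00.
Wyatt ∩ Ravi ∩ Alice: 08:30–09:00, 12:30–13:00.
Wyatt ∩ Ravi ∩ Alice ∩ Priya: 08:30–09:00, 12:30–13:00.
Total common minutes: 30 + 30 = 60.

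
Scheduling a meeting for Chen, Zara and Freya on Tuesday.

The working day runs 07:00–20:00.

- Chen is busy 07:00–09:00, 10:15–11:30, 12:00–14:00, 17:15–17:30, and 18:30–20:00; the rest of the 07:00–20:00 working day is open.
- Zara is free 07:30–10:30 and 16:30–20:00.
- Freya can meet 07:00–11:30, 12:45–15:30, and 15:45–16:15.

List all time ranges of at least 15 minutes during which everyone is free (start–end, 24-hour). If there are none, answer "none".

Chen free within 07:00–20:00: 09:00–10:15, 11:30–12:00, 14:00–17:15, 17:30–18:30.
Chen ∩ Zara: 09:00–10:15, 16:30–17:15, 17:30–18:30.
Chen ∩ Zara ∩ Freya: 09:00–10:15.
Windows ≥ 15 min: 09:00–10:15.

09:00–10:15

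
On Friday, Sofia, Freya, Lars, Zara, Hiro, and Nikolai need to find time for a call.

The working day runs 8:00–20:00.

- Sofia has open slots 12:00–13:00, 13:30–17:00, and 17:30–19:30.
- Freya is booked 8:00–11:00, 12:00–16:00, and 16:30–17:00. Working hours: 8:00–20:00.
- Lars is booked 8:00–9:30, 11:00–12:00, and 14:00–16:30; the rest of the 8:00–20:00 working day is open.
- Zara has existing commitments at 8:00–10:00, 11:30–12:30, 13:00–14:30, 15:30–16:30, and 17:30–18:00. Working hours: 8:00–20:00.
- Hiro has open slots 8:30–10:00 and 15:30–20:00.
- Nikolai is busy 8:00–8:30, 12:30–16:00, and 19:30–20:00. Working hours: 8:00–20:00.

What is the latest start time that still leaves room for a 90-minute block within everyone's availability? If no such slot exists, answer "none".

18:00

Freya free within 08:00–20:00: 11:00–12:00, 16:00–16:30, 17:00–20:00.
Lars free within 08:00–20:00: 09:30–11:00, 12:00–14:00, 16:30–20:00.
Zara free within 08:00–20:00: 10:00–11:30, 12:30–13:00, 14:30–15:30, 16:30–17:30, 18:00–20:00.
Nikolai free within 08:00–20:00: 08:30–12:30, 16:00–19:30.
Sofia ∩ Freya: 16:00–16:30, 17:30–19:30.
Sofia ∩ Freya ∩ Lars: 17:30–19:30.
Sofia ∩ Freya ∩ Lars ∩ Zara: 18:00–19:30.
Sofia ∩ Freya ∩ Lars ∩ Zara ∩ Hiro: 18:00–19:30.
Sofia ∩ Freya ∩ Lars ∩ Zara ∩ Hiro ∩ Nikolai: 18:00–19:30.
Windows ≥ 90 min: 18:00–19:30.
Latest start in the last window 18:00–19:30 is 19:30 − 90 min = 18:00.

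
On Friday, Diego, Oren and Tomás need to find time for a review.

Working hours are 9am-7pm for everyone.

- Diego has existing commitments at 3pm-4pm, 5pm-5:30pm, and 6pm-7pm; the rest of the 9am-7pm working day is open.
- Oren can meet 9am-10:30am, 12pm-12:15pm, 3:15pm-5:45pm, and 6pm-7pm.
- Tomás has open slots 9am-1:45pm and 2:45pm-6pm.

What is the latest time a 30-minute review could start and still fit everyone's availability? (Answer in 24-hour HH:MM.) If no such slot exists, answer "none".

16:30

Diego free within 09:00–19:00: 09:00–15:00, 16:00–17:00, 17:30–18:00.
Diego ∩ Oren: 09:00–10:30, 12:00–12:15, 16:00–17:00, 17:30–17:45.
Diego ∩ Oren ∩ Tomás: 09:00–10:30, 12:00–12:15, 16:00–17:00, 17:30–17:45.
Windows ≥ 30 min: 09:00–10:30, 16:00–17:00.
Latest start in the last window 16:00–17:00 is 17:00 − 30 min = 16:30.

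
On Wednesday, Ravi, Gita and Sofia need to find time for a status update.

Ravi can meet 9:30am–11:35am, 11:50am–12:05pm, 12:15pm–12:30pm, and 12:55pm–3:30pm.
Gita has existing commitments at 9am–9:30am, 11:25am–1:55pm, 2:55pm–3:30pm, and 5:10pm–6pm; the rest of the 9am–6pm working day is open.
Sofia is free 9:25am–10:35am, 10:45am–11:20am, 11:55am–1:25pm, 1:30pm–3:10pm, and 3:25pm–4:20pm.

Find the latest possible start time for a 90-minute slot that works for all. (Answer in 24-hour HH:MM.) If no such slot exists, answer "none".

none

Gita free within 09:00–18:00: 09:30–11:25, 13:55–14:55, 15:30–17:10.
Ravi ∩ Gita: 09:30–11:25, 13:55–14:55.
Ravi ∩ Gita ∩ Sofia: 09:30–10:35, 10:45–11:20, 13:55–14:55.
Windows ≥ 90 min: (none).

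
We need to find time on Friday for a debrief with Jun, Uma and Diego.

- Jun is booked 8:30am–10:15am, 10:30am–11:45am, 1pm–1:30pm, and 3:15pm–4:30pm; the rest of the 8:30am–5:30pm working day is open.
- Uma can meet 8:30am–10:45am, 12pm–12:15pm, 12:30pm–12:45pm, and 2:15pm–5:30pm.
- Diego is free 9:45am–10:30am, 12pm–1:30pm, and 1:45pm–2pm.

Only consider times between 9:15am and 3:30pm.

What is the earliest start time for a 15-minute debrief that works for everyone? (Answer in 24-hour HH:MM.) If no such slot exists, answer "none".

Jun free within 08:30–17:30: 10:15–10:30, 11:45–13:00, 13:30–15:15, 16:30–17:30.
Jun ∩ Uma: 10:15–10:30, 12:00–12:15, 12:30–12:45, 14:15–15:15, 16:30–17:30.
Jun ∩ Uma ∩ Diego: 10:15–10:30, 12:00–12:15, 12:30–12:45.
Restricted to 09:15–15:30: 10:15–10:30, 12:00–12:15, 12:30–12:45.
Windows ≥ 15 min: 10:15–10:30, 12:00–12:15, 12:30–12:45.
Earliest such window starts at 10:15.

10:15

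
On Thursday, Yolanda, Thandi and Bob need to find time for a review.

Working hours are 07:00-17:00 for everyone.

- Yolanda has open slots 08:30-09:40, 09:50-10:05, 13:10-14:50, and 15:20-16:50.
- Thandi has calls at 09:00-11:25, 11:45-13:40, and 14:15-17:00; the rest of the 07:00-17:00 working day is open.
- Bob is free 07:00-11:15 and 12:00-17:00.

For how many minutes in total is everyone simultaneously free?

Thandi free within 07:00–17:00: 07:00–09:00, 11:25–11:45, 13:40–14:15.
Yolanda ∩ Thandi: 08:30–09:00, 13:40–14:15.
Yolanda ∩ Thandi ∩ Bob: 08:30–09:00, 13:40–14:15.
Total common minutes: 30 + 35 = 65.

65 minutes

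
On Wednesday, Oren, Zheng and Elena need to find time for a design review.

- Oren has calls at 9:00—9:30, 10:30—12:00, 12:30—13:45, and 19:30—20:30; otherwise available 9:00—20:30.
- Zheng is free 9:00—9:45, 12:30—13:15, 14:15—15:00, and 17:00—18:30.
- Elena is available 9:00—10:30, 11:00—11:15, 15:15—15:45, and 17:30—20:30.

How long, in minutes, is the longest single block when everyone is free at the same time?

Oren free within 09:00–20:30: 09:30–10:30, 12:00–12:30, 13:45–19:30.
Oren ∩ Zheng: 09:30–09:45, 14:15–15:00, 17:00–18:30.
Oren ∩ Zheng ∩ Elena: 09:30–09:45, 17:30–18:30.
Common window lengths: 15, 60 min; longest is 60.

60 minutes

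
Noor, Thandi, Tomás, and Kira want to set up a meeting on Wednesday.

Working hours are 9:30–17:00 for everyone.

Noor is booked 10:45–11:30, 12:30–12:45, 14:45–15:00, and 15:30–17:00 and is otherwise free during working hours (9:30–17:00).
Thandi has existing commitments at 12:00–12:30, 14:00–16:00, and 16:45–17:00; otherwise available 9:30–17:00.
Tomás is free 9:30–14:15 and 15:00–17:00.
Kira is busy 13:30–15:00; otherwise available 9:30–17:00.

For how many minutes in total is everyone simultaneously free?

150 minutes

Noor free within 09:30–17:00: 09:30–10:45, 11:30–12:30, 12:45–14:45, 15:00–15:30.
Thandi free within 09:30–17:00: 09:30–12:00, 12:30–14:00, 16:00–16:45.
Kira free within 09:30–17:00: 09:30–13:30, 15:00–17:00.
Noor ∩ Thandi: 09:30–10:45, 11:30–12:00, 12:45–14:00.
Noor ∩ Thandi ∩ Tomás: 09:30–10:45, 11:30–12:00, 12:45–14:00.
Noor ∩ Thandi ∩ Tomás ∩ Kira: 09:30–10:45, 11:30–12:00, 12:45–13:30.
Total common minutes: 75 + 30 + 45 = 150.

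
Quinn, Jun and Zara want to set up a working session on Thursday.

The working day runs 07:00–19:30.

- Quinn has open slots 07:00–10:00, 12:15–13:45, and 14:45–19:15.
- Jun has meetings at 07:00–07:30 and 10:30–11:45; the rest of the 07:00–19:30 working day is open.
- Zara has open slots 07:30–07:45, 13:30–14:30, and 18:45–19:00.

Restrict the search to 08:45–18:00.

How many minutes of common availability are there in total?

Jun free within 07:00–19:30: 07:30–10:30, 11:45–19:30.
Quinn ∩ Jun: 07:30–10:00, 12:15–13:45, 14:45–19:15.
Quinn ∩ Jun ∩ Zara: 07:30–07:45, 13:30–13:45, 18:45–19:00.
Restricted to 08:45–18:00: 13:30–13:45.
Total common minutes: 15.

15 minutes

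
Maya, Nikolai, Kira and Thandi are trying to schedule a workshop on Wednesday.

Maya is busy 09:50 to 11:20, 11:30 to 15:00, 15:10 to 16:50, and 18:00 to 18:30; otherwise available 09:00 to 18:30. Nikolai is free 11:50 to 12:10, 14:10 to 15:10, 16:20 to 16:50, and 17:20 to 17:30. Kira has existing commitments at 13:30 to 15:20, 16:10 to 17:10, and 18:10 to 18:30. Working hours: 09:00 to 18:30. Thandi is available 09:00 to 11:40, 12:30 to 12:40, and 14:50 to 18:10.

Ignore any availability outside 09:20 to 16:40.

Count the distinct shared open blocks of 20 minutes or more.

Maya free within 09:00–18:30: 09:00–09:50, 11:20–11:30, 15:00–15:10, 16:50–18:00.
Kira free within 09:00–18:30: 09:00–13:30, 15:20–16:10, 17:10–18:10.
Maya ∩ Nikolai: 15:00–15:10, 17:20–17:30.
Maya ∩ Nikolai ∩ Kira: 17:20–17:30.
Maya ∩ Nikolai ∩ Kira ∩ Thandi: 17:20–17:30.
Restricted to 09:20–16:40: (none).
Windows ≥ 20 min: (none).
That's 0 windows.

0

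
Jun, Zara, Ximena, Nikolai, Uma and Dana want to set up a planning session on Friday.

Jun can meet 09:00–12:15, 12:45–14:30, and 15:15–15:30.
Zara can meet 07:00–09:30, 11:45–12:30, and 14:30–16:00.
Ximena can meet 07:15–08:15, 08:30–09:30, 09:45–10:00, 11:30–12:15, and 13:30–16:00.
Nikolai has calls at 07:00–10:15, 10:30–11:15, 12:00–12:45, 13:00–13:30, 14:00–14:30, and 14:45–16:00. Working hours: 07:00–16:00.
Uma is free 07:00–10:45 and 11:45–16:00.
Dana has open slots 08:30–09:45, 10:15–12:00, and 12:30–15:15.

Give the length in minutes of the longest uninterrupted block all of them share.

Nikolai free within 07:00–16:00: 10:15–10:30, 11:15–12:00, 12:45–13:00, 13:30–14:00, 14:30–14:45.
Jun ∩ Zara: 09:00–09:30, 11:45–12:15, 15:15–15:30.
Jun ∩ Zara ∩ Ximena: 09:00–09:30, 11:45–12:15, 15:15–15:30.
Jun ∩ Zara ∩ Ximena ∩ Nikolai: 11:45–12:00.
Jun ∩ Zara ∩ Ximena ∩ Nikolai ∩ Uma: 11:45–12:00.
Jun ∩ Zara ∩ Ximena ∩ Nikolai ∩ Uma ∩ Dana: 11:45–12:00.
Single common window of 15 minutes.

15 minutes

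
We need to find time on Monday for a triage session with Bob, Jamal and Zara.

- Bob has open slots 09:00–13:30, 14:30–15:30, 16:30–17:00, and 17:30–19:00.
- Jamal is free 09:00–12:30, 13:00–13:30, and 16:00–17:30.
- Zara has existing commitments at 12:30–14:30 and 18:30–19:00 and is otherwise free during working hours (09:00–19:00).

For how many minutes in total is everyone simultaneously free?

240 minutes

Zara free within 09:00–19:00: 09:00–12:30, 14:30–18:30.
Bob ∩ Jamal: 09:00–12:30, 13:00–13:30, 16:30–17:00.
Bob ∩ Jamal ∩ Zara: 09:00–12:30, 16:30–17:00.
Total common minutes: 210 + 30 = 240.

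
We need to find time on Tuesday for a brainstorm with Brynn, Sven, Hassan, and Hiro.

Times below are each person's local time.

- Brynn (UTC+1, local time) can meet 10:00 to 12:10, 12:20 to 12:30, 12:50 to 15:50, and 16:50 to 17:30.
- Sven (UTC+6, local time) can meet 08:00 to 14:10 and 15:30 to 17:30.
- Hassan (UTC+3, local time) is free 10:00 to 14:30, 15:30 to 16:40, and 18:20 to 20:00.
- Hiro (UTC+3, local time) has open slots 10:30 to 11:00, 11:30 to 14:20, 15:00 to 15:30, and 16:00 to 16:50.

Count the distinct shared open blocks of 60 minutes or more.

1

Brynn → UTC: 09:00–11:10, 11:20–11:30, 11:50–14:50, 15:50–16:30.
Sven → UTC: 02:00–08:10, 09:30–11:30.
Hassan → UTC: 07:00–11:30, 12:30–13:40, 15:20–17:00.
Hiro → UTC: 07:30–08:00, 08:30–11:20, 12:00–12:30, 13:00–13:50.
Brynn ∩ Sven: 09:30–11:10, 11:20–11:30.
Brynn ∩ Sven ∩ Hassan: 09:30–11:10, 11:20–11:30.
Brynn ∩ Sven ∩ Hassan ∩ Hiro: 09:30–11:10.
Windows ≥ 60 min: 09:30–11:10.
That's 1 window.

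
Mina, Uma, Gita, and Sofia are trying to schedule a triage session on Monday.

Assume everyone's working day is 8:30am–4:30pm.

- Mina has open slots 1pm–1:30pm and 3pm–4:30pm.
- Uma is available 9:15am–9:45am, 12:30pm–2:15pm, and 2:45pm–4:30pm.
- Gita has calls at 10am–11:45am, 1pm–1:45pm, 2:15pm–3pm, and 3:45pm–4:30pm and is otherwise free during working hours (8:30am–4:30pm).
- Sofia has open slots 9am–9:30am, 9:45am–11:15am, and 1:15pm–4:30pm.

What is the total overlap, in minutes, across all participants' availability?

Gita free within 08:30–16:30: 08:30–10:00, 11:45–13:00, 13:45–14:15, 15:00–15:45.
Mina ∩ Uma: 13:00–13:30, 15:00–16:30.
Mina ∩ Uma ∩ Gita: 15:00–15:45.
Mina ∩ Uma ∩ Gita ∩ Sofia: 15:00–15:45.
Total common minutes: 45.

45 minutes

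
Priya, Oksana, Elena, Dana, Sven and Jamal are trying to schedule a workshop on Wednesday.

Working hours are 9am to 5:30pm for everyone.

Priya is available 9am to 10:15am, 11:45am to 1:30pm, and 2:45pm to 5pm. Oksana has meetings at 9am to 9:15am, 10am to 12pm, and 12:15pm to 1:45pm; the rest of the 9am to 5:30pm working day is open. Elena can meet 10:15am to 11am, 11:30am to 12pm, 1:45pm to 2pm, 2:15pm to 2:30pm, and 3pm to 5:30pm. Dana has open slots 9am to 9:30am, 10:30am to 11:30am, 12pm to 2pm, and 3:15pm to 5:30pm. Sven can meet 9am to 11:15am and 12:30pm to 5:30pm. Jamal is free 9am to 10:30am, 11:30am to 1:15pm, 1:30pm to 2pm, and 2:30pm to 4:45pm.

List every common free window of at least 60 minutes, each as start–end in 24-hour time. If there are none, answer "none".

Oksana free within 09:00–17:30: 09:15–10:00, 12:00–12:15, 13:45–17:30.
Priya ∩ Oksana: 09:15–10:00, 12:00–12:15, 14:45–17:00.
Priya ∩ Oksana ∩ Elena: 15:00–17:00.
Priya ∩ Oksana ∩ Elena ∩ Dana: 15:15–17:00.
Priya ∩ Oksana ∩ Elena ∩ Dana ∩ Sven: 15:15–17:00.
Priya ∩ Oksana ∩ Elena ∩ Dana ∩ Sven ∩ Jamal: 15:15–16:45.
Windows ≥ 60 min: 15:15–16:45.

15:15–16:45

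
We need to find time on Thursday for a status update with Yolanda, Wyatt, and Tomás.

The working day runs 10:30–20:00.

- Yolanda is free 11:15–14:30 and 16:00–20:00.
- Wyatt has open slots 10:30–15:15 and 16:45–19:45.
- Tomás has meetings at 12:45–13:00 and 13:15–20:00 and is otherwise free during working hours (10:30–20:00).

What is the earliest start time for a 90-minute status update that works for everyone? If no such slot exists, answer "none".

Tomás free within 10:30–20:00: 10:30–12:45, 13:00–13:15.
Yolanda ∩ Wyatt: 11:15–14:30, 16:45–19:45.
Yolanda ∩ Wyatt ∩ Tomás: 11:15–12:45, 13:00–13:15.
Windows ≥ 90 min: 11:15–12:45.
Earliest such window starts at 11:15.

11:15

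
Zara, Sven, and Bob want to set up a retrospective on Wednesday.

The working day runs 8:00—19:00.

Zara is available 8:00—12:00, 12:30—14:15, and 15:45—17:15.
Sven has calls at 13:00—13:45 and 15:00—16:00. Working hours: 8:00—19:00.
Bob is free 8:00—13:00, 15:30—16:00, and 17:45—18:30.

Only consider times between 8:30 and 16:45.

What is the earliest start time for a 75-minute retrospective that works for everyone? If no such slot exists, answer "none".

Sven free within 08:00–19:00: 08:00–13:00, 13:45–15:00, 16:00–19:00.
Zara ∩ Sven: 08:00–12:00, 12:30–13:00, 13:45–14:15, 16:00–17:15.
Zara ∩ Sven ∩ Bob: 08:00–12:00, 12:30–13:00.
Restricted to 08:30–16:45: 08:30–12:00, 12:30–13:00.
Windows ≥ 75 min: 08:30–12:00.
Earliest such window starts at 08:30.

08:30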